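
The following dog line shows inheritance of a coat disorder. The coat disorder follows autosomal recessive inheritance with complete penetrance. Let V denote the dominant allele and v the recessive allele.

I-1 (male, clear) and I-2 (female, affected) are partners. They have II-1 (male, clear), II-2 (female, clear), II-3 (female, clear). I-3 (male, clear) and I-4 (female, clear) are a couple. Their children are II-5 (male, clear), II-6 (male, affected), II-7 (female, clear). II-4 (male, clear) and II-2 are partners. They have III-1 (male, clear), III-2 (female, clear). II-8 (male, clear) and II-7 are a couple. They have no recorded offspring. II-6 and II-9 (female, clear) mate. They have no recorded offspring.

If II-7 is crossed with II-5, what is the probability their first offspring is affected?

I-3 is clear so carries V and passed v to II-6 (vv), so I-3 is Vv.
I-4 is clear so carries V and passed v to II-6 (vv), so I-4 is Vv.
II-7 is a clear offspring of I-3 (Vv) × I-4 (Vv), whose cross gives 1/4 VV : 1/2 Vv : 1/4 vv; conditioning on being clear, II-7 is VV with probability 1/3, Vv with probability 2/3.
II-5 is a clear offspring of I-3 (Vv) × I-4 (Vv), whose cross gives 1/4 VV : 1/2 Vv : 1/4 vv; conditioning on being clear, II-5 is VV with probability 1/3, Vv with probability 2/3.
Summing over parental genotype combinations, P(offspring is affected) = 4/9·1/4 = 1/9.

1/9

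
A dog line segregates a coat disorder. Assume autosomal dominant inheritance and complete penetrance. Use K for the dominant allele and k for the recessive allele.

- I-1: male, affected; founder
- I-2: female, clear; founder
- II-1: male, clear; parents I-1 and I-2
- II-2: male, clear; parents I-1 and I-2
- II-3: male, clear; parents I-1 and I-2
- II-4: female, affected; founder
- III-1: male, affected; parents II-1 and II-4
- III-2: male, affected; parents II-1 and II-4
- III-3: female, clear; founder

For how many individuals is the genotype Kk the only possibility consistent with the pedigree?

Obligate heterozygotes: I-1 is affected so carries K and passed k to II-1 (kk), so I-1 is Kk; III-1 is affected so carries K and received k from II-1 (kk), so III-1 is Kk; III-2 is affected so carries K and received k from II-1 (kk), so III-2 is Kk.
Every other individual is either homozygous by phenotype or has at least one consistent homozygous assignment, so the count is 3.

3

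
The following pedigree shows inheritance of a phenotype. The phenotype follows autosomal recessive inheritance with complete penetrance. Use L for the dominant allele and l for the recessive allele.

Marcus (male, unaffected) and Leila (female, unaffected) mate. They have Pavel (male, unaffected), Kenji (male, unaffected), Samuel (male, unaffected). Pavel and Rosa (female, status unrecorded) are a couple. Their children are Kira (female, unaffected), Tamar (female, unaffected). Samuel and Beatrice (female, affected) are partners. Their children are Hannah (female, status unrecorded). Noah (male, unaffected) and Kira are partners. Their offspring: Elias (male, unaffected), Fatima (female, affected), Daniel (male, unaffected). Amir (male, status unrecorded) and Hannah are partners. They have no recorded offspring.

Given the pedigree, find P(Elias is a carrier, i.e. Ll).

2/3

Noah is unaffected so carries L and passed l to Fatima (ll), so Noah is Ll.
Kira is unaffected so carries L and passed l to Fatima (ll), so Kira is Ll.
Their cross gives offspring ratios 1/4 LL : 1/2 Ll : 1/4 ll. Conditioning on Elias being unaffected, P(Ll) = 1/2 / 3/4 = 2/3.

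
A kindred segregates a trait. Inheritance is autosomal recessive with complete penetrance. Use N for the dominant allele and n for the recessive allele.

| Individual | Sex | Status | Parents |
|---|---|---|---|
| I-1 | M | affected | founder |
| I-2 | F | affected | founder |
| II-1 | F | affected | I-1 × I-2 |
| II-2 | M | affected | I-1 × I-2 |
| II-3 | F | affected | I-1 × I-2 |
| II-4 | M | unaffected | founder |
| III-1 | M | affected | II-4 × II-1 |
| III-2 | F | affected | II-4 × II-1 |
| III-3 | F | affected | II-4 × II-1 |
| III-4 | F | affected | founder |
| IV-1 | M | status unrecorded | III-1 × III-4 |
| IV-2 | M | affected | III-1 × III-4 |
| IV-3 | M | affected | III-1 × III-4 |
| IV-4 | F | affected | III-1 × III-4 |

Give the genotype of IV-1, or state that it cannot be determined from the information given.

nn

From phenotype alone, IV-1 is NN or Nn or nn.
IV-1 received n from III-1 (nn) and received n from III-4 (nn), so IV-1 is nn.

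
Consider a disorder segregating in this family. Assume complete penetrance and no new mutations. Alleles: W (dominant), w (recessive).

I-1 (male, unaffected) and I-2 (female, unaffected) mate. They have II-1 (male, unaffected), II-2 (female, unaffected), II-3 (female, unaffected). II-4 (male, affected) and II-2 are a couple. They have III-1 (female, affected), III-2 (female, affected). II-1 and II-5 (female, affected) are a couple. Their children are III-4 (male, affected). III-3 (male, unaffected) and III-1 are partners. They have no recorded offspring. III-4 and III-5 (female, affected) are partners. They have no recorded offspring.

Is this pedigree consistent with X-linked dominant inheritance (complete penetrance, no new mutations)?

A consistent assignment under X-linked dominant exists: I-1 X^w Y, I-2 X^w X^w, II-1 X^w Y, II-2 X^w X^w, II-3 X^w X^w, II-4 X^W Y, II-5 X^W X^W, III-1 X^W X^w, III-2 X^W X^w, III-3 X^w Y, III-4 X^W Y, III-5 X^W X^W.
In this assignment every recorded phenotype matches its genotype and every non-founder's genotype is obtainable from its parents' genotypes, so the pedigree is consistent.

Yes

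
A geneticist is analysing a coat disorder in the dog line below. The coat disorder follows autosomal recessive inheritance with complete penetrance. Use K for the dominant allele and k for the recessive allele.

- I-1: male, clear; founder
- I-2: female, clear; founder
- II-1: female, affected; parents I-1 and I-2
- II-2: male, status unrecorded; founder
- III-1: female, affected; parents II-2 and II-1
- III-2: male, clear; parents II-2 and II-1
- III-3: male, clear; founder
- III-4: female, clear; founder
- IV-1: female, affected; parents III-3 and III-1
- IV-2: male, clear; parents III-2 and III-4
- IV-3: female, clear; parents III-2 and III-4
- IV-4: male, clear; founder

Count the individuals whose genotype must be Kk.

Obligate heterozygotes: I-1 is clear so carries K and passed k to II-1 (kk), so I-1 is Kk; I-2 is clear so carries K and passed k to II-1 (kk), so I-2 is Kk; II-2 passed K to III-2 (Kk, whose k came from II-1) and passed k to III-1 (kk), so II-2 is Kk; III-2 is clear so carries K and received k from II-1 (kk), so III-2 is Kk; III-3 is clear so carries K and passed k to IV-1 (kk), so III-3 is Kk.
Every other individual is either homozygous by phenotype or has at least one consistent homozygous assignment, so the count is 5.

5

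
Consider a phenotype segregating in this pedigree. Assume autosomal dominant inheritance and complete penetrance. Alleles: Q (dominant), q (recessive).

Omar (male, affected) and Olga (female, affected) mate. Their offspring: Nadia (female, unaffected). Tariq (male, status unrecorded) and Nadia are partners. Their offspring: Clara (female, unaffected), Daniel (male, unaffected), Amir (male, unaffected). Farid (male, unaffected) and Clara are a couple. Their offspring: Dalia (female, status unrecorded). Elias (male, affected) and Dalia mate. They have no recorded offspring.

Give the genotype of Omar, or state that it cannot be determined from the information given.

Qq

From phenotype alone, Omar is QQ or Qq.
Omar is affected so carries Q and passed q to Nadia (qq), so Omar is Qq.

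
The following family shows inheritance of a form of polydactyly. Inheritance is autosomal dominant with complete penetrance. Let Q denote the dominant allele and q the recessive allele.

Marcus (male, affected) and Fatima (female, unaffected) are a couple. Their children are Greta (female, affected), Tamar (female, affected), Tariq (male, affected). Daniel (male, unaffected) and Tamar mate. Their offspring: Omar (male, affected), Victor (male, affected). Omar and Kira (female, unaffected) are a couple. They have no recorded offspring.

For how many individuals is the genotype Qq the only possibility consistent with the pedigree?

Obligate heterozygotes: Greta is affected so carries Q and received q from Fatima (qq), so Greta is Qq; Tamar is affected so carries Q and received q from Fatima (qq), so Tamar is Qq; Tariq is affected so carries Q and received q from Fatima (qq), so Tariq is Qq; Omar is affected so carries Q and received q from Daniel (qq), so Omar is Qq; Victor is affected so carries Q and received q from Daniel (qq), so Victor is Qq.
Every other individual is either homozygous by phenotype or has at least one consistent homozygous assignment, so the count is 5.

5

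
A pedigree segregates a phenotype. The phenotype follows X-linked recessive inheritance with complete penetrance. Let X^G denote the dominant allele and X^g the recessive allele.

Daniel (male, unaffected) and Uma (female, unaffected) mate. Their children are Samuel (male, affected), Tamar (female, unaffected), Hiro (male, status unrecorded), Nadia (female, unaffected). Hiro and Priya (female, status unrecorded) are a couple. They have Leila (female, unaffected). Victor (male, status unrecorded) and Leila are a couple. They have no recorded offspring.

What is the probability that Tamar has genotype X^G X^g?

1/2

Daniel is unaffected, so Daniel is X^G Y.
Uma is unaffected so carries G and passed g to Samuel (X^g Y), so Uma is X^G X^g.
Their cross gives offspring ratios 1/2 X^G X^G : 1/2 X^G X^g. Conditioning on Tamar being unaffected, P(X^G X^g) = 1/2 / 1 = 1/2.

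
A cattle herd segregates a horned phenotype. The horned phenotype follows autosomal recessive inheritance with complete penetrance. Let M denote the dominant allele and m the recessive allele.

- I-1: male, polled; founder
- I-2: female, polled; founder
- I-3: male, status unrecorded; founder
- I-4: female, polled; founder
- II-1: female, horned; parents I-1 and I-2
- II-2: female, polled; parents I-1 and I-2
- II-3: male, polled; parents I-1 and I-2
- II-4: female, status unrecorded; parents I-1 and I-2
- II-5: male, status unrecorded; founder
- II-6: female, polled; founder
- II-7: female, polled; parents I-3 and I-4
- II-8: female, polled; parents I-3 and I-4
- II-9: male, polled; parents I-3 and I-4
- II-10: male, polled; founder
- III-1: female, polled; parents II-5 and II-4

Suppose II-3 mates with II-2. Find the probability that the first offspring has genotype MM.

4/9

I-1 is polled so carries M and passed m to II-1 (mm), so I-1 is Mm.
I-2 is polled so carries M and passed m to II-1 (mm), so I-2 is Mm.
II-3 is a polled offspring of I-1 (Mm) × I-2 (Mm), whose cross gives 1/4 MM : 1/2 Mm : 1/4 mm; conditioning on being polled, II-3 is MM with probability 1/3, Mm with probability 2/3.
II-2 is a polled offspring of I-1 (Mm) × I-2 (Mm), whose cross gives 1/4 MM : 1/2 Mm : 1/4 mm; conditioning on being polled, II-2 is MM with probability 1/3, Mm with probability 2/3.
Summing over parental genotype combinations, P(offspring has genotype MM) = 1/9·1 + 2/9·1/2 + 2/9·1/2 + 4/9·1/4 = 4/9.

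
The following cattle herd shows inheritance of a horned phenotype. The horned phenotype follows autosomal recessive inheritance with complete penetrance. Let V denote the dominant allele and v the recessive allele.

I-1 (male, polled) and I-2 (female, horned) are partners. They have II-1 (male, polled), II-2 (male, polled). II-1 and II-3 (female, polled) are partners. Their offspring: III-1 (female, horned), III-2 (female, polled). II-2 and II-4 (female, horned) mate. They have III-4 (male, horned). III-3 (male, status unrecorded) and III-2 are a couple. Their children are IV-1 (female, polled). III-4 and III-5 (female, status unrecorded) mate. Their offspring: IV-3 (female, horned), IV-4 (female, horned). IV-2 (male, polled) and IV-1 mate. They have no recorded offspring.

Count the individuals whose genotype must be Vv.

Obligate heterozygotes: II-1 is polled so carries V and received v from I-2 (vv), so II-1 is Vv; II-2 is polled so carries V and received v from I-2 (vv), so II-2 is Vv; II-3 is polled so carries V and passed v to III-1 (vv), so II-3 is Vv.
Every other individual is either homozygous by phenotype or has at least one consistent homozygous assignment, so the count is 3.

3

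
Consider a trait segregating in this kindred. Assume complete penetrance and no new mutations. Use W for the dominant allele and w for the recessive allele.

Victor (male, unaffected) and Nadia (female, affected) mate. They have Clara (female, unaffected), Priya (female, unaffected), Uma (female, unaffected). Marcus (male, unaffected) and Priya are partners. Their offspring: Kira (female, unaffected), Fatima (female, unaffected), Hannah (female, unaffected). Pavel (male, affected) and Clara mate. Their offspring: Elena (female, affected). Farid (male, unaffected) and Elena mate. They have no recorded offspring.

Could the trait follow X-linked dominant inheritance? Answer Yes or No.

Yes

A consistent assignment under X-linked dominant exists: Victor X^w Y, Nadia X^W X^w, Clara X^w X^w, Priya X^w X^w, Uma X^w X^w, Marcus X^w Y, Pavel X^W Y, Kira X^w X^w, Fatima X^w X^w, Hannah X^w X^w, Elena X^W X^w, Farid X^w Y.
In this assignment every recorded phenotype matches its genotype and every non-founder's genotype is obtainable from its parents' genotypes, so the pedigree is consistent.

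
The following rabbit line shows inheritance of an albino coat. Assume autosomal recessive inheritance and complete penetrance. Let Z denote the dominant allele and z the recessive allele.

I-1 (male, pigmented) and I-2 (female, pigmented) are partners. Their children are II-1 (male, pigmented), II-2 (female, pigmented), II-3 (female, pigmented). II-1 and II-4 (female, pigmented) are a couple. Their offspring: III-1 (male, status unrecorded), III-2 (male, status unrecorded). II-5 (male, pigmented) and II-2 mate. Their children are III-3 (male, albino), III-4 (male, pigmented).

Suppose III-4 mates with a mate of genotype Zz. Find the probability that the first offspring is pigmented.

5/6

II-5 is pigmented so carries Z and passed z to III-3 (zz), so II-5 is Zz.
II-2 is pigmented so carries Z and passed z to III-3 (zz), so II-2 is Zz.
III-4 is a pigmented offspring of II-5 (Zz) × II-2 (Zz), whose cross gives 1/4 ZZ : 1/2 Zz : 1/4 zz; conditioning on being pigmented, III-4 is ZZ with probability 1/3, Zz with probability 2/3.
Summing over parental genotype combinations, P(offspring is pigmented) = 1/3·1 + 2/3·3/4 = 5/6.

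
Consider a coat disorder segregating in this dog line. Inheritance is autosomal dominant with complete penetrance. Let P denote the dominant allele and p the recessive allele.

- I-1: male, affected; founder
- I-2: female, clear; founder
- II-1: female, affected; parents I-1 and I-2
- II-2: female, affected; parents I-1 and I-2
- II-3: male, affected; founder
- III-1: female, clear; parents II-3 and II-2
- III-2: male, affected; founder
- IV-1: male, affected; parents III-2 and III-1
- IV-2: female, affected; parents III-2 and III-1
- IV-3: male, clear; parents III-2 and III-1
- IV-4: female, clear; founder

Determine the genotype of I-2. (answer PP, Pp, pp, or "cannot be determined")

I-2 is clear, so I-2 is pp.

pp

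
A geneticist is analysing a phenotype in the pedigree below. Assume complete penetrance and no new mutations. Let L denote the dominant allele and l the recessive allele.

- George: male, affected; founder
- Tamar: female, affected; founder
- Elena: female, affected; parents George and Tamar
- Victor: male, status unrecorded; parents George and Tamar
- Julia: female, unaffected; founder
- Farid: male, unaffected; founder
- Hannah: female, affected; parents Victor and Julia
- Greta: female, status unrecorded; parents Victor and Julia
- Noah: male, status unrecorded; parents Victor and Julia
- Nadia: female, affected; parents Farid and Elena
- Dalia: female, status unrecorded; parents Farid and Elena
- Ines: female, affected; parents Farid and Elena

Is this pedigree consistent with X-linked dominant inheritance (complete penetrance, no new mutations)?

Yes

A consistent assignment under X-linked dominant exists: George X^L Y, Tamar X^L X^L, Elena X^L X^L, Victor X^L Y, Julia X^l X^l, Farid X^l Y, Hannah X^L X^l, Greta X^L X^l, Noah X^l Y, Nadia X^L X^l, Dalia X^L X^l, Ines X^L X^l.
In this assignment every recorded phenotype matches its genotype and every non-founder's genotype is obtainable from its parents' genotypes, so the pedigree is consistent.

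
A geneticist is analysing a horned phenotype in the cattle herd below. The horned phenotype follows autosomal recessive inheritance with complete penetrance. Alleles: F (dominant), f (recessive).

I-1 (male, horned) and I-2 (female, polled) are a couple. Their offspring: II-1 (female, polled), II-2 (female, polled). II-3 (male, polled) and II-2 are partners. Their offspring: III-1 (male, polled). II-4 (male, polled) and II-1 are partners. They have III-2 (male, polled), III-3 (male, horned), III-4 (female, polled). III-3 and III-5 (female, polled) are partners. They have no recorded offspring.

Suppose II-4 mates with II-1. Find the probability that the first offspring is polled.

3/4

II-4 is polled so carries F and passed f to III-3 (ff), so II-4 is Ff.
II-1 is polled so carries F and received f from I-1 (ff), so II-1 is Ff.
The cross gives 1/4 FF : 1/2 Ff : 1/4 ff, so P(offspring is polled) = 3/4.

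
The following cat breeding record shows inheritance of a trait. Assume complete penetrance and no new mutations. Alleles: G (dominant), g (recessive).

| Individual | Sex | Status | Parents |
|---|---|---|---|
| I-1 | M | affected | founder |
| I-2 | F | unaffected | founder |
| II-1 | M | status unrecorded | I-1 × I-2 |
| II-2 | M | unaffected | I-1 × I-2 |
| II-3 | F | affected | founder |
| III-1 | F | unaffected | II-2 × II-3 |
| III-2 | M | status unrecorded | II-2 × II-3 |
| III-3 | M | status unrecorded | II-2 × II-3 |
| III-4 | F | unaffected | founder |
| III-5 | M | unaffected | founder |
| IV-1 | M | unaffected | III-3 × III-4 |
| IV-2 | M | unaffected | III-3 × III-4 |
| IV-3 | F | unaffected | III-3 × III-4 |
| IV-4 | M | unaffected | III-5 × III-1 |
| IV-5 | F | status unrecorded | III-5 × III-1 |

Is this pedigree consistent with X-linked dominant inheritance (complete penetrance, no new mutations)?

A consistent assignment under X-linked dominant exists: I-1 X^G Y, I-2 X^g X^g, II-1 X^g Y, II-2 X^g Y, II-3 X^G X^g, III-1 X^g X^g, III-2 X^G Y, III-3 X^g Y, III-4 X^g X^g, III-5 X^g Y, IV-1 X^g Y, IV-2 X^g Y, IV-3 X^g X^g, IV-4 X^g Y, IV-5 X^g X^g.
In this assignment every recorded phenotype matches its genotype and every non-founder's genotype is obtainable from its parents' genotypes, so the pedigree is consistent.

Yes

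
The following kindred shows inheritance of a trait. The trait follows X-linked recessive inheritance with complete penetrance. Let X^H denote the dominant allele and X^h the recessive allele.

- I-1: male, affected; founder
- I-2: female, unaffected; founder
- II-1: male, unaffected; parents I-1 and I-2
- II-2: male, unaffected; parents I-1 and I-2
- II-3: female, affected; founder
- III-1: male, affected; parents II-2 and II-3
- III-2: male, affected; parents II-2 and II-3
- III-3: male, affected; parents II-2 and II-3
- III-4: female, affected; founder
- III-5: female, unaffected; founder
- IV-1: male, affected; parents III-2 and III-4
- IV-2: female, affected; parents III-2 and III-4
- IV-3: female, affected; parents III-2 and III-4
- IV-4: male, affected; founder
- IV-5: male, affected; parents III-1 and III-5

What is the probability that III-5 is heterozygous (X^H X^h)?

III-5 is unaffected so carries H and passed h to IV-5 (X^h Y), so III-5 is X^H X^h, giving P(X^H X^h) = 1.

1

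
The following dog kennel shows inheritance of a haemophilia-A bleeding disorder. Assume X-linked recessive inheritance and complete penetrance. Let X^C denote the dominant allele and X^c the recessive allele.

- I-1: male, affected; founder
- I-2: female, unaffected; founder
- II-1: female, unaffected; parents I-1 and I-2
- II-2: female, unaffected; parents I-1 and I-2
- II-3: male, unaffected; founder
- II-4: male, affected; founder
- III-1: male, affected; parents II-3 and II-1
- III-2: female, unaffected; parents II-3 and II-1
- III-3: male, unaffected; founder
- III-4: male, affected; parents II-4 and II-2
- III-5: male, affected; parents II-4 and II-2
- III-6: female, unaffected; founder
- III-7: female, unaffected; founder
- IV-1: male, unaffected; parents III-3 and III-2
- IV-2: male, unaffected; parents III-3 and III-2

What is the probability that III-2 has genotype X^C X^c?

II-3 is unaffected, so II-3 is X^C Y.
II-1 is unaffected so carries C and received c from I-1 (X^c Y), so II-1 is X^C X^c.
Their cross gives offspring ratios 1/2 X^C X^C : 1/2 X^C X^c. Conditioning on III-2 being unaffected, P(X^C X^c) = 1/2 / 1 = 1/2 before taking III-2's own offspring into account.
III-3 is unaffected, so III-3 is X^C Y.
Now use III-2's offspring. Probability of each recorded status — unaffected son IV-1: 1/2 if III-2 is X^C X^c, 1 if X^C X^C; unaffected son IV-2: 1/2 if III-2 is X^C X^c, 1 if X^C X^C.
Bayes: P(X^C X^c) = 1/2·1/4 / (1/2·1/4 + 1/2·1) = 1/5.

1/5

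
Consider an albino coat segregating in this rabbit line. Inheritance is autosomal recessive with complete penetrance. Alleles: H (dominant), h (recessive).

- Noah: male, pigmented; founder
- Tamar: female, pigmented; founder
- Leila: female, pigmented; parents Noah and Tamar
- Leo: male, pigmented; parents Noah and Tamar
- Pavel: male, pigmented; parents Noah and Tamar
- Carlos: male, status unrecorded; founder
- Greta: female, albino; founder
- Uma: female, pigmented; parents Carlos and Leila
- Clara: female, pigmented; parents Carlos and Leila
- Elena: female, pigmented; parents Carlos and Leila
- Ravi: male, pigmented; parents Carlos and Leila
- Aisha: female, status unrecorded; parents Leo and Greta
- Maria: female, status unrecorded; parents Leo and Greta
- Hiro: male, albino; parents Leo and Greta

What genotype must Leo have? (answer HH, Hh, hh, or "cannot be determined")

From phenotype alone, Leo is HH or Hh.
Leo is pigmented so carries H and passed h to Hiro (hh), so Leo is Hh.

Hh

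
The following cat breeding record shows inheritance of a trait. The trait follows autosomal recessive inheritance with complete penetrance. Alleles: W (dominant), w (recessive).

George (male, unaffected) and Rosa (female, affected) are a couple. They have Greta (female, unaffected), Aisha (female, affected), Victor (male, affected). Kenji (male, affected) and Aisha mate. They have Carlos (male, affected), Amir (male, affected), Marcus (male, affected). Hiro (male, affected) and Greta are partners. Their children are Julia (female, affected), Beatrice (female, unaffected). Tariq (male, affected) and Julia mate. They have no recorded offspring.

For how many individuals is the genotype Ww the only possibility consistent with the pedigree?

Obligate heterozygotes: George is unaffected so carries W and passed w to Aisha (ww), so George is Ww; Greta is unaffected so carries W and received w from Rosa (ww), so Greta is Ww; Beatrice is unaffected so carries W and received w from Hiro (ww), so Beatrice is Ww.
Every other individual is either homozygous by phenotype or has at least one consistent homozygous assignment, so the count is 3.

3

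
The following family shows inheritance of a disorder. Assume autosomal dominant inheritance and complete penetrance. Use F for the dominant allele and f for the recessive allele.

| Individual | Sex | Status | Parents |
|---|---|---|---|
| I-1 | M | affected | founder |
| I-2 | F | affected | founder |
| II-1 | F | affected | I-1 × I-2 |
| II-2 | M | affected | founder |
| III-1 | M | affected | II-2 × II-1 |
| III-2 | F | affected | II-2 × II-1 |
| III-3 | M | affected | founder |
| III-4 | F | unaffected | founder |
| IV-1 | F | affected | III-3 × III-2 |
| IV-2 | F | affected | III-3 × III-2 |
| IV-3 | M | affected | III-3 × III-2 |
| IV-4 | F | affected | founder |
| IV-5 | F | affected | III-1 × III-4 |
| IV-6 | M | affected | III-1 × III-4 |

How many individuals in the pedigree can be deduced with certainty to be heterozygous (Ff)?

Obligate heterozygotes: IV-5 is affected so carries F and received f from III-4 (ff), so IV-5 is Ff; IV-6 is affected so carries F and received f from III-4 (ff), so IV-6 is Ff.
Every other individual is either homozygous by phenotype or has at least one consistent homozygous assignment, so the count is 2.

2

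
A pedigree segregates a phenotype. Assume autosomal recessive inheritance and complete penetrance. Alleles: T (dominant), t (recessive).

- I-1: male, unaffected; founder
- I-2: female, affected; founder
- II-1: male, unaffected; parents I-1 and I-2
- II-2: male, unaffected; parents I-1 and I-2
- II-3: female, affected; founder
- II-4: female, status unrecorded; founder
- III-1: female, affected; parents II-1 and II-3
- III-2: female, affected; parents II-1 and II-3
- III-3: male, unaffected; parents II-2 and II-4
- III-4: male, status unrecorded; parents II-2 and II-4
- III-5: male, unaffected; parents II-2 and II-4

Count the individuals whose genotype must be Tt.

Obligate heterozygotes: II-1 is unaffected so carries T and received t from I-2 (tt), so II-1 is Tt; II-2 is unaffected so carries T and received t from I-2 (tt), so II-2 is Tt.
Every other individual is either homozygous by phenotype or has at least one consistent homozygous assignment, so the count is 2.

2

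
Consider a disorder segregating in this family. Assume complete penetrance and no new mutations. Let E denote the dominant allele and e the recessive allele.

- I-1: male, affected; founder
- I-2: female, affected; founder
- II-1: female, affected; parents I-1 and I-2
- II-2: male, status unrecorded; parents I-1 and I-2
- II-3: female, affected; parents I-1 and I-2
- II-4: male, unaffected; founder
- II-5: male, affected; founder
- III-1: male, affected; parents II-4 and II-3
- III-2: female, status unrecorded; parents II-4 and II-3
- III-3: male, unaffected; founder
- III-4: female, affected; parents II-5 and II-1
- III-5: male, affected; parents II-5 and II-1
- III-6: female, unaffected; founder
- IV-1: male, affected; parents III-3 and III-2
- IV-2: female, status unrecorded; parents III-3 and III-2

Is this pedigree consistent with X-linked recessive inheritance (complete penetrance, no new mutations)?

Yes

A consistent assignment under X-linked recessive exists: I-1 X^e Y, I-2 X^e X^e, II-1 X^e X^e, II-2 X^e Y, II-3 X^e X^e, II-4 X^E Y, II-5 X^e Y, III-1 X^e Y, III-2 X^E X^e, III-3 X^E Y, III-4 X^e X^e, III-5 X^e Y, III-6 X^E X^E, IV-1 X^e Y, IV-2 X^E X^E.
In this assignment every recorded phenotype matches its genotype and every non-founder's genotype is obtainable from its parents' genotypes, so the pedigree is consistent.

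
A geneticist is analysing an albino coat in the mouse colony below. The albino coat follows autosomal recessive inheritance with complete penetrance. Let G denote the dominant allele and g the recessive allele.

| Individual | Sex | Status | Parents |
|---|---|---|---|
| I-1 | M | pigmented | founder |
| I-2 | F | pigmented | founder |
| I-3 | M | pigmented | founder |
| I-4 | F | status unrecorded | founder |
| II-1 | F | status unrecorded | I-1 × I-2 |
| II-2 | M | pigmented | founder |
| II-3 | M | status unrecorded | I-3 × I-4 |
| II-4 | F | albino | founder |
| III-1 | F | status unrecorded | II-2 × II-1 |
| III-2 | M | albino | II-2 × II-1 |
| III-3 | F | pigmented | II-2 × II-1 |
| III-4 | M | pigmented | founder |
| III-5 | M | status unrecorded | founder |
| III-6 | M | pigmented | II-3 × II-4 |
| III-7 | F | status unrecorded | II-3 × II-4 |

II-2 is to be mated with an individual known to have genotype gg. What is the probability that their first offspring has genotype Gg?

1/2

II-2 is pigmented so carries G and passed g to III-2 (gg), so II-2 is Gg.
The cross gives 1/2 Gg : 1/2 gg, so P(offspring has genotype Gg) = 1/2.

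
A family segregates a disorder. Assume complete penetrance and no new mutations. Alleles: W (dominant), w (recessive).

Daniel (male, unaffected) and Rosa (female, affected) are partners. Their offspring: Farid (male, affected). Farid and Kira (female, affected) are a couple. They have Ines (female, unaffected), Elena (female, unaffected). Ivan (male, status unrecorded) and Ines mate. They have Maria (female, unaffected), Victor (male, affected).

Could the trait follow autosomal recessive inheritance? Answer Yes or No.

No

Under autosomal recessive, Ines (unaffected, female) cannot arise from Farid (affected) × Kira (affected).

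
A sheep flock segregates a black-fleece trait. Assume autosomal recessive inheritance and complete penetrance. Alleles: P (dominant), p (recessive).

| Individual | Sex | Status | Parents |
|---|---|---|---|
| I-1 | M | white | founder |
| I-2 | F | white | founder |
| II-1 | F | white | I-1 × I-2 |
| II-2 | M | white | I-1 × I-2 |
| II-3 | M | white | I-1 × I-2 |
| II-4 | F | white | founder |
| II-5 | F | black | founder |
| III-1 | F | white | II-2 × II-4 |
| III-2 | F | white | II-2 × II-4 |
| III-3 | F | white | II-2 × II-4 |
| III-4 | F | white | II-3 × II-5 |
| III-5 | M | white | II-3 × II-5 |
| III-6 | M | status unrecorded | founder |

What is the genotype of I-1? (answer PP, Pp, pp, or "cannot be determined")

I-1's phenotype allows PP or Pp, and no parent or child forces a single allele at both positions; consistent genotype assignments exist with I-1 as PP or Pp.

cannot be determined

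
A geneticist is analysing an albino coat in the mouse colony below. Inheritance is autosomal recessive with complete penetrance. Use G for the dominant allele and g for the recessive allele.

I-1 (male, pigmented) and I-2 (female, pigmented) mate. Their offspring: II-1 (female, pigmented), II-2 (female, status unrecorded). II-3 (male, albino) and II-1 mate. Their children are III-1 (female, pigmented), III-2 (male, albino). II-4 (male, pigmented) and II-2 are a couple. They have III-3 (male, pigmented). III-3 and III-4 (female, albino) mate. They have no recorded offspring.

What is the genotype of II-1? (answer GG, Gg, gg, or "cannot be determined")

From phenotype alone, II-1 is GG or Gg.
II-1 is pigmented so carries G and passed g to III-2 (gg), so II-1 is Gg.

Gg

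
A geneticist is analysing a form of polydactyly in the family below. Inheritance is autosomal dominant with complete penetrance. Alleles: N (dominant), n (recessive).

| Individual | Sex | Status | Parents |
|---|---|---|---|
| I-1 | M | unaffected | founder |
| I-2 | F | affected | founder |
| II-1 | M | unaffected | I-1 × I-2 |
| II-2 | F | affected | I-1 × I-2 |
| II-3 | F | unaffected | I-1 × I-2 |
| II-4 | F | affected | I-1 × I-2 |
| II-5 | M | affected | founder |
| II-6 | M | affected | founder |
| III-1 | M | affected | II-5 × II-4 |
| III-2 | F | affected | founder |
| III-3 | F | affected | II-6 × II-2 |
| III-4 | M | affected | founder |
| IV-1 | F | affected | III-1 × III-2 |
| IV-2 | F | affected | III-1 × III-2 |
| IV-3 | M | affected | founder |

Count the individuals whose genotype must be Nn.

3

Obligate heterozygotes: I-2 is affected so carries N and passed n to II-1 (nn), so I-2 is Nn; II-2 is affected so carries N and received n from I-1 (nn), so II-2 is Nn; II-4 is affected so carries N and received n from I-1 (nn), so II-4 is Nn.
Every other individual is either homozygous by phenotype or has at least one consistent homozygous assignment, so the count is 3.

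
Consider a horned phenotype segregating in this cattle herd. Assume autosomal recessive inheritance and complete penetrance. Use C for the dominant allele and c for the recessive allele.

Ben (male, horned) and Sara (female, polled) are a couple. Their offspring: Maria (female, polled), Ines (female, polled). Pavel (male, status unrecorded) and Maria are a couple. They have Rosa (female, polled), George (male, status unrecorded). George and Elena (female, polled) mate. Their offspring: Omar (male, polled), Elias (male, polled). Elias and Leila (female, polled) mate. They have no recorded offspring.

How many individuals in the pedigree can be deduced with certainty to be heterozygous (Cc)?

Obligate heterozygotes: Maria is polled so carries C and received c from Ben (cc), so Maria is Cc; Ines is polled so carries C and received c from Ben (cc), so Ines is Cc.
Every other individual is either homozygous by phenotype or has at least one consistent homozygous assignment, so the count is 2.

2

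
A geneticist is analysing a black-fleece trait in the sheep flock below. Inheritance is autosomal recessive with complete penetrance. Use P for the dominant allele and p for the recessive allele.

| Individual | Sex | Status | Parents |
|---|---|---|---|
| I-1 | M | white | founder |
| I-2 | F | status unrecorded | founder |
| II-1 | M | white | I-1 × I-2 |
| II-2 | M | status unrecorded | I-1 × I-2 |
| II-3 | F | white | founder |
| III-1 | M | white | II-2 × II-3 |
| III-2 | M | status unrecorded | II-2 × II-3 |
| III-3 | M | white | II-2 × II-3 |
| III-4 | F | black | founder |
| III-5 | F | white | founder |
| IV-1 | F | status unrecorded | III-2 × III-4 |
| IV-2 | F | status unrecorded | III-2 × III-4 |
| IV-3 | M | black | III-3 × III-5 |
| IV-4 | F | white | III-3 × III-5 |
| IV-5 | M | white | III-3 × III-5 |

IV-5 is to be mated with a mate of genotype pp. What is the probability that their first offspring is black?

1/3

III-3 is white so carries P and passed p to IV-3 (pp), so III-3 is Pp.
III-5 is white so carries P and passed p to IV-3 (pp), so III-5 is Pp.
IV-5 is a white offspring of III-3 (Pp) × III-5 (Pp), whose cross gives 1/4 PP : 1/2 Pp : 1/4 pp; conditioning on being white, IV-5 is PP with probability 1/3, Pp with probability 2/3.
Summing over parental genotype combinations, P(offspring is black) = 2/3·1/2 = 1/3.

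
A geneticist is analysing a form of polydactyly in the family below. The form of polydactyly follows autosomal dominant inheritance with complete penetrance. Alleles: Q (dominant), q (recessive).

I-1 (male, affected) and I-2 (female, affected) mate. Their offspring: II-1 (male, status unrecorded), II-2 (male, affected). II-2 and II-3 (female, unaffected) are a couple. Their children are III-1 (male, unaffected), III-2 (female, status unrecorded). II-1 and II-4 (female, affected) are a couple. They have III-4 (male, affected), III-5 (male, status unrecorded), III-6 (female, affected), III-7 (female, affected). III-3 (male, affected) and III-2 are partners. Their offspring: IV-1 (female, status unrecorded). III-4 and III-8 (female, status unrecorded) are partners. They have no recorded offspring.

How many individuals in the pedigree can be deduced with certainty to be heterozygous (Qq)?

Obligate heterozygotes: II-2 is affected so carries Q and passed q to III-1 (qq), so II-2 is Qq.
Every other individual is either homozygous by phenotype or has at least one consistent homozygous assignment, so the count is 1.

1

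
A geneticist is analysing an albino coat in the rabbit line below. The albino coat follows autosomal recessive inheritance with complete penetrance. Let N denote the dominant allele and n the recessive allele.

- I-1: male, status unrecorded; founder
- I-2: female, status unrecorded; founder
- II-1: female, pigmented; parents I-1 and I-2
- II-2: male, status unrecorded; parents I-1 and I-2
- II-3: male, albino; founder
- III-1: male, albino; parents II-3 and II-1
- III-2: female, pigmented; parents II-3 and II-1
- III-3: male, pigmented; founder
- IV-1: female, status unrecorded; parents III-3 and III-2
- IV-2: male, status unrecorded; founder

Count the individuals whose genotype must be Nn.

Obligate heterozygotes: II-1 is pigmented so carries N and passed n to III-1 (nn), so II-1 is Nn; III-2 is pigmented so carries N and received n from II-3 (nn), so III-2 is Nn.
Every other individual is either homozygous by phenotype or has at least one consistent homozygous assignment, so the count is 2.

2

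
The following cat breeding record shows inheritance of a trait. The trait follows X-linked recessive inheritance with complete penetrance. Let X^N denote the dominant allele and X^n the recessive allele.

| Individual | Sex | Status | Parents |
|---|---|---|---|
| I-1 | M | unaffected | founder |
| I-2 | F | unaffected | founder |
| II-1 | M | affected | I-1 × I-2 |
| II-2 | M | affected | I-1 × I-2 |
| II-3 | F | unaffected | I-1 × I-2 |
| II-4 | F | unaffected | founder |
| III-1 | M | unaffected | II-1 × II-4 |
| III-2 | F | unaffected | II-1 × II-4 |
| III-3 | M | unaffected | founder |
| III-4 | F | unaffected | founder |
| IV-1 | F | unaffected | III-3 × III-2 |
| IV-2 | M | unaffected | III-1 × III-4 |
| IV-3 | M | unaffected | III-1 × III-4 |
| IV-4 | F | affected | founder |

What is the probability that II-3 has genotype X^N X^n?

I-1 is unaffected, so I-1 is X^N Y.
I-2 is unaffected so carries N and passed n to II-1 (X^n Y), so I-2 is X^N X^n.
Their cross gives offspring ratios 1/2 X^N X^N : 1/2 X^N X^n. Conditioning on II-3 being unaffected, P(X^N X^n) = 1/2 / 1 = 1/2.

1/2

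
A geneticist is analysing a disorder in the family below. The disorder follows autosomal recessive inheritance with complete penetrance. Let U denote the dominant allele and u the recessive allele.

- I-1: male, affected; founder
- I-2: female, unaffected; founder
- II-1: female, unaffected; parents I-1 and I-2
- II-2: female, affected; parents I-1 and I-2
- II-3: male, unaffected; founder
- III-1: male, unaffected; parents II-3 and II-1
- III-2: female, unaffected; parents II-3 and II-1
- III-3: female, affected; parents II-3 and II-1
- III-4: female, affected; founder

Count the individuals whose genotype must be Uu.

Obligate heterozygotes: I-2 is unaffected so carries U and passed u to II-2 (uu), so I-2 is Uu; II-1 is unaffected so carries U and received u from I-1 (uu), so II-1 is Uu; II-3 is unaffected so carries U and passed u to III-3 (uu), so II-3 is Uu.
Every other individual is either homozygous by phenotype or has at least one consistent homozygous assignment, so the count is 3.

3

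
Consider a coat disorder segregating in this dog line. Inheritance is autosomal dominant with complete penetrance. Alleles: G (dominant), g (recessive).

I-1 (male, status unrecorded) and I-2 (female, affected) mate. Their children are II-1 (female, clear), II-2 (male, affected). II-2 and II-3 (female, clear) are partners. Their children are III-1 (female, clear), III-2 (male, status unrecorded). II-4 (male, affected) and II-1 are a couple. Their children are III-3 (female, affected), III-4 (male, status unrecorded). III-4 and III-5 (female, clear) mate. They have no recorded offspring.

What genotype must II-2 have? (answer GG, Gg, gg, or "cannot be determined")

From phenotype alone, II-2 is GG or Gg.
II-2 is affected so carries G and passed g to III-1 (gg), so II-2 is Gg.

Gg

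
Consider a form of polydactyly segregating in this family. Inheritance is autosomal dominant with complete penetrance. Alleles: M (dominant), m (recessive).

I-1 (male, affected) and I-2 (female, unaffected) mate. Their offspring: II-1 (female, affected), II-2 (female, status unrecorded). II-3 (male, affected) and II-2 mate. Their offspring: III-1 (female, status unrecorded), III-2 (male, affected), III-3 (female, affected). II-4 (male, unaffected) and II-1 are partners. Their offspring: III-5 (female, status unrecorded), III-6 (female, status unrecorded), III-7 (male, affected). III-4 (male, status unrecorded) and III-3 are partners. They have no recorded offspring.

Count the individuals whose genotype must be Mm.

2

Obligate heterozygotes: II-1 is affected so carries M and received m from I-2 (mm), so II-1 is Mm; III-7 is affected so carries M and received m from II-4 (mm), so III-7 is Mm.
Every other individual is either homozygous by phenotype or has at least one consistent homozygous assignment, so the count is 2.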